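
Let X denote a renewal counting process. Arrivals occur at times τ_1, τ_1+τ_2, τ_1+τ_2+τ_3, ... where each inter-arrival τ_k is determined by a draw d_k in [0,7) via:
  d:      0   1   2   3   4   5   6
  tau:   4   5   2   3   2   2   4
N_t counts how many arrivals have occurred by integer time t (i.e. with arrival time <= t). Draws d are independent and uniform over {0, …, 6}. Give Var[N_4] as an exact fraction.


Inter-arrival values over d=0..6: [4, 5, 2, 3, 2, 2, 4]
Each d has probability 1/7, so the pmf of τ is: f(2) = 3/7, f(3) = 1/7, f(4) = 2/7, f(5) = 1/7
Let p_n(j) = P(N_n = j), with p_0 = [1]. Condition on τ_1: p_n(0) = P(τ > n), and for j >= 1, p_n(j) = Σ_{k<=n} f(k)·p_{n−k}(j−1)
p_1 = [1]  (j = 0)
p_2 = [4/7, 3/7]  (j = 0..1)
p_3 = [3/7, 4/7]  (j = 0..1)
p_4 = [1/7, 33/49, 9/49]  (j = 0..2)
E[N_4] = Σ j·p_4(j) = 51/49;  E[N_4²] = Σ j²·p_4(j) = 69/49
Var[N_4] = 69/49 − (51/49)² = 780/2401

780/2401


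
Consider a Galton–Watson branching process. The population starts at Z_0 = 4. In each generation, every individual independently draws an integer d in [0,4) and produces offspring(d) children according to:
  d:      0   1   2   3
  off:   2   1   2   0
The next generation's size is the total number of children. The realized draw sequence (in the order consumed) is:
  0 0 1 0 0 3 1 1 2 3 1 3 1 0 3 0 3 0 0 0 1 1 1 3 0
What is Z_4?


9

gen 0: Z_0=4, draws=[0, 0, 1, 0], offspring=[2, 2, 1, 2], Z_1=7
gen 1: Z_1=7, draws=[0, 3, 1, 1, 2, 3, 1], offspring=[2, 0, 1, 1, 2, 0, 1], Z_2=7
gen 2: Z_2=7, draws=[3, 1, 0, 3, 0, 3, 0], offspring=[0, 1, 2, 0, 2, 0, 2], Z_3=7
gen 3: Z_3=7, draws=[0, 0, 1, 1, 1, 3, 0], offspring=[2, 2, 1, 1, 1, 0, 2], Z_4=9


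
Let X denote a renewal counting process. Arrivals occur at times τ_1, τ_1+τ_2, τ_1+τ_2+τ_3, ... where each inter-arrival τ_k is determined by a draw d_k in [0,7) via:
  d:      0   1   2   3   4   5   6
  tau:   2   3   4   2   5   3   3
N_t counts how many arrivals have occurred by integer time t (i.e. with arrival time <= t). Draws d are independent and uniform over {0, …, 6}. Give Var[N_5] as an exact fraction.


528/2401

Inter-arrival values over d=0..6: [2, 3, 4, 2, 5, 3, 3]
Each d has probability 1/7, so the pmf of τ is: f(2) = 2/7, f(3) = 3/7, f(4) = 1/7, f(5) = 1/7
Let p_n(j) = P(N_n = j), with p_0 = [1]. Condition on τ_1: p_n(0) = P(τ > n), and for j >= 1, p_n(j) = Σ_{k<=n} f(k)·p_{n−k}(j−1)
p_1 = [1]  (j = 0)
p_2 = [5/7, 2/7]  (j = 0..1)
p_3 = [2/7, 5/7]  (j = 0..1)
p_4 = [1/7, 38/49, 4/49]  (j = 0..2)
p_5 = [0, 33/49, 16/49]  (j = 0..2)
E[N_5] = Σ j·p_5(j) = 65/49;  E[N_5²] = Σ j²·p_5(j) = 97/49
Var[N_5] = 97/49 − (65/49)² = 528/2401


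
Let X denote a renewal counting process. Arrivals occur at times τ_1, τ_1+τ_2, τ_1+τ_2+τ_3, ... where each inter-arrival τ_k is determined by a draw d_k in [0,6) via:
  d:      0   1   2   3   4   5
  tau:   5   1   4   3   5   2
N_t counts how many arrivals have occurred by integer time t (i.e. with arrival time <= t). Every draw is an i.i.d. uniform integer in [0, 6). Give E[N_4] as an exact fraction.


1105/1296

Inter-arrival values over d=0..5: [5, 1, 4, 3, 5, 2]
Each d has probability 1/6, so the pmf of τ is: f(1) = 1/6, f(2) = 1/6, f(3) = 1/6, f(4) = 1/6, f(5) = 1/3
Renewal equation for m(n) = E[N_n]: condition on τ_1 = k (if k <= n, one arrival plus a fresh copy on the remaining n−k steps): m(n) = F(n) + Σ_{k<=n} f(k)·m(n−k), where F(n) = P(τ <= n) and m(0) = 0
m(1) = F(1) = 1/6
m(2) = F(2) + f(1)·m(1) = 1/3 + 1/6·1/6 = 13/36
m(3) = F(3) + f(1)·m(2) + f(2)·m(1) = 1/2 + 1/6·13/36 + 1/6·1/6 = 127/216
m(4) = F(4) + f(1)·m(3) + f(2)·m(2) + f(3)·m(1) = 2/3 + 1/6·127/216 + 1/6·13/36 + 1/6·1/6 = 1105/1296
E[N_4] = m(4) = 1105/1296


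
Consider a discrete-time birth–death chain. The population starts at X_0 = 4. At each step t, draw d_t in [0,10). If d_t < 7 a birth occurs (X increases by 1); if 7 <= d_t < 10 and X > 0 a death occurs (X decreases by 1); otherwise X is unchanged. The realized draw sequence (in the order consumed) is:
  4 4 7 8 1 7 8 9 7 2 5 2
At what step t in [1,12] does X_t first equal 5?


t=0: X=4, d=4 → birth, X_1=5
t=1: X=5, d=4 → birth, X_2=6
t=2: X=6, d=7 → death, X_3=5
t=3: X=5, d=8 → death, X_4=4
t=4: X=4, d=1 → birth, X_5=5
t=5: X=5, d=7 → death, X_6=4
t=6: X=4, d=8 → death, X_7=3
t=7: X=3, d=9 → death, X_8=2
t=8: X=2, d=7 → death, X_9=1
t=9: X=1, d=2 → birth, X_10=2
t=10: X=2, d=5 → birth, X_11=3
t=11: X=3, d=2 → birth, X_12=4

1


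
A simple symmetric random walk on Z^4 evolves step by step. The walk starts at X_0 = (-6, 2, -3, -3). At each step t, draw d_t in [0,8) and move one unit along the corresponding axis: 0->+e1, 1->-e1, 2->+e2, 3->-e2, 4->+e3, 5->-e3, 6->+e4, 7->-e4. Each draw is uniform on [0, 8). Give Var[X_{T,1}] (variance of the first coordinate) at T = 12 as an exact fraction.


3

Outcome values over d=0..7: [1, -1, 0, 0, 0, 0, 0, 0]
Σy = 0, Σy² = 2, M = 8
μ = 0/8 = 0,  σ² = 2/8 − (0)² = 1/4
Independent increments: Var[X_12] = 12·σ² = 12·(1/4) = 3


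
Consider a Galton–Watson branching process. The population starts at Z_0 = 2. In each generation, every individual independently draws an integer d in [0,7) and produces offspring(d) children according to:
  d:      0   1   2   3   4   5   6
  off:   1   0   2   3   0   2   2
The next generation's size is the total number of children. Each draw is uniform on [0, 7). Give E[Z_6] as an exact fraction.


2000000/117649

Outcome values over d=0..6: [1, 0, 2, 3, 0, 2, 2]
Σy = 10, Σy² = 22, M = 7
μ = 10/7 = 10/7,  σ² = 22/7 − (10/7)² = 54/49
E[Z_0] = 2
E[Z_1] = 10/7·E[Z_0] = 20/7
E[Z_2] = 10/7·E[Z_1] = 200/49
E[Z_3] = 10/7·E[Z_2] = 2000/343
E[Z_4] = 10/7·E[Z_3] = 20000/2401
E[Z_5] = 10/7·E[Z_4] = 200000/16807
E[Z_6] = 10/7·E[Z_5] = 2000000/117649


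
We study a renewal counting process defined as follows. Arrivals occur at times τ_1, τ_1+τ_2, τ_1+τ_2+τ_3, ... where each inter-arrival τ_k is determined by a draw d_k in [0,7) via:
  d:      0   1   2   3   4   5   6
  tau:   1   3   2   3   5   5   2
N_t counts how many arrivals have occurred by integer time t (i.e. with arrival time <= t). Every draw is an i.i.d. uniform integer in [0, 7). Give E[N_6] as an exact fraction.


Inter-arrival values over d=0..6: [1, 3, 2, 3, 5, 5, 2]
Each d has probability 1/7, so the pmf of τ is: f(1) = 1/7, f(2) = 2/7, f(3) = 2/7, f(5) = 2/7
Renewal equation for m(n) = E[N_n]: condition on τ_1 = k (if k <= n, one arrival plus a fresh copy on the remaining n−k steps): m(n) = F(n) + Σ_{k<=n} f(k)·m(n−k), where F(n) = P(τ <= n) and m(0) = 0
m(1) = F(1) = 1/7
m(2) = F(2) + f(1)·m(1) = 3/7 + 1/7·1/7 = 22/49
m(3) = F(3) + f(1)·m(2) + f(2)·m(1) = 5/7 + 1/7·22/49 + 2/7·1/7 = 281/343
m(4) = F(4) + f(1)·m(3) + f(2)·m(2) + f(3)·m(1) = 5/7 + 1/7·281/343 + 2/7·22/49 + 2/7·1/7 = 2402/2401
m(5) = F(5) + f(1)·m(4) + f(2)·m(3) + f(3)·m(2) = 1 + 1/7·2402/2401 + 2/7·281/343 + 2/7·22/49 = 25299/16807
m(6) = F(6) + f(1)·m(5) + f(2)·m(4) + f(3)·m(3) + f(5)·m(1) = 1 + 1/7·25299/16807 + 2/7·2402/2401 + 2/7·281/343 + 2/7·1/7 = 208916/117649
E[N_6] = m(6) = 208916/117649

208916/117649


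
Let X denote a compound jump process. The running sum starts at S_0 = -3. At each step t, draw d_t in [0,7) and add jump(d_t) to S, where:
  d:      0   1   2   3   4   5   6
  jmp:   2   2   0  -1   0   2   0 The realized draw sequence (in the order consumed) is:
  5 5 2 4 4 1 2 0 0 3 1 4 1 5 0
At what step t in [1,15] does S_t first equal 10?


13

t=0: S=-3, d=5, jump=2, S_1=-1
t=1: S=-1, d=5, jump=2, S_2=1
t=2: S=1, d=2, jump=0, S_3=1
t=3: S=1, d=4, jump=0, S_4=1
t=4: S=1, d=4, jump=0, S_5=1
t=5: S=1, d=1, jump=2, S_6=3
t=6: S=3, d=2, jump=0, S_7=3
t=7: S=3, d=0, jump=2, S_8=5
t=8: S=5, d=0, jump=2, S_9=7
t=9: S=7, d=3, jump=-1, S_10=6
t=10: S=6, d=1, jump=2, S_11=8
t=11: S=8, d=4, jump=0, S_12=8
t=12: S=8, d=1, jump=2, S_13=10
t=13: S=10, d=5, jump=2, S_14=12
t=14: S=12, d=0, jump=2, S_15=14


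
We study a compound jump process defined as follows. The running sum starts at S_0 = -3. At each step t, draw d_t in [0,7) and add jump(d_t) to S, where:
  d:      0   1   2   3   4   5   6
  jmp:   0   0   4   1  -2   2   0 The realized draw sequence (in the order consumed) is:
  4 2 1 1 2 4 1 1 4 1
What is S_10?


t=0: S=-3, d=4, jump=-2, S_1=-5
t=1: S=-5, d=2, jump=4, S_2=-1
t=2: S=-1, d=1, jump=0, S_3=-1
t=3: S=-1, d=1, jump=0, S_4=-1
t=4: S=-1, d=2, jump=4, S_5=3
t=5: S=3, d=4, jump=-2, S_6=1
t=6: S=1, d=1, jump=0, S_7=1
t=7: S=1, d=1, jump=0, S_8=1
t=8: S=1, d=4, jump=-2, S_9=-1
t=9: S=-1, d=1, jump=0, S_10=-1

-1


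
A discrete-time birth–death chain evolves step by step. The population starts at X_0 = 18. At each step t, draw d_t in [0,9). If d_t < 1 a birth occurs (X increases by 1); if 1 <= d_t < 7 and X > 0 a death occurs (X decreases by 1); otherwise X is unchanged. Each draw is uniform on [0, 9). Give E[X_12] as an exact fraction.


X can drop by at most 1 per step and X_0 = 18 > T = 12, so X_t >= 18 − t >= 6 > 0 for every t <= 12: the floor at 0 (the 'and X > 0' condition) never binds. Hence X_12 = X_0 + Σ_{t<12} Y_t with i.i.d. increments Y_t = y(d_t) ∈ {+1, −1, 0}.
Outcome values over d=0..8: [1, -1, -1, -1, -1, -1, -1, 0, 0]
Σy = -5, Σy² = 7, M = 9
μ = -5/9 = -5/9,  σ² = 7/9 − (-5/9)² = 38/81
E[X_12] = 18 + 12·(-5/9) = 34/3

34/3


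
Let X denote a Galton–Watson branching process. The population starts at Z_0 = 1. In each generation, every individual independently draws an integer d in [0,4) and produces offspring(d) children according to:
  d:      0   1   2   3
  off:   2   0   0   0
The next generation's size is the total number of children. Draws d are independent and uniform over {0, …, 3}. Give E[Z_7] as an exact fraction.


Outcome values over d=0..3: [2, 0, 0, 0]
Σy = 2, Σy² = 4, M = 4
μ = 2/4 = 1/2,  σ² = 4/4 − (1/2)² = 3/4
E[Z_0] = 1
E[Z_1] = 1/2·E[Z_0] = 1/2
E[Z_2] = 1/2·E[Z_1] = 1/4
E[Z_3] = 1/2·E[Z_2] = 1/8
E[Z_4] = 1/2·E[Z_3] = 1/16
E[Z_5] = 1/2·E[Z_4] = 1/32
E[Z_6] = 1/2·E[Z_5] = 1/64
E[Z_7] = 1/2·E[Z_6] = 1/128

1/128


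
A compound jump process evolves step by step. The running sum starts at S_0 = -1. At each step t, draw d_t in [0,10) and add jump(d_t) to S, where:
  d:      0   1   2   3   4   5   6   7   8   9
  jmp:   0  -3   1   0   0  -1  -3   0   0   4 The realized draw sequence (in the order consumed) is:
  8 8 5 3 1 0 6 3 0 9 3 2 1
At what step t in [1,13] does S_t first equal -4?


t=0: S=-1, d=8, jump=0, S_1=-1
t=1: S=-1, d=8, jump=0, S_2=-1
t=2: S=-1, d=5, jump=-1, S_3=-2
t=3: S=-2, d=3, jump=0, S_4=-2
t=4: S=-2, d=1, jump=-3, S_5=-5
t=5: S=-5, d=0, jump=0, S_6=-5
t=6: S=-5, d=6, jump=-3, S_7=-8
t=7: S=-8, d=3, jump=0, S_8=-8
t=8: S=-8, d=0, jump=0, S_9=-8
t=9: S=-8, d=9, jump=4, S_10=-4
t=10: S=-4, d=3, jump=0, S_11=-4
t=11: S=-4, d=2, jump=1, S_12=-3
t=12: S=-3, d=1, jump=-3, S_13=-6

10


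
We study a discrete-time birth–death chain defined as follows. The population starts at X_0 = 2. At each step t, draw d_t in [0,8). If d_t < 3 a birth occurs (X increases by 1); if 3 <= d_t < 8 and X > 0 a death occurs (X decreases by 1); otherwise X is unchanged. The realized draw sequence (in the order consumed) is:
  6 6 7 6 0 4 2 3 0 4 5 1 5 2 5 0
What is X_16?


1

t=0: X=2, d=6 → death, X_1=1
t=1: X=1, d=6 → death, X_2=0
t=2: X=0, d=7 → hold, X_3=0
t=3: X=0, d=6 → hold, X_4=0
t=4: X=0, d=0 → birth, X_5=1
t=5: X=1, d=4 → death, X_6=0
t=6: X=0, d=2 → birth, X_7=1
t=7: X=1, d=3 → death, X_8=0
t=8: X=0, d=0 → birth, X_9=1
t=9: X=1, d=4 → death, X_10=0
t=10: X=0, d=5 → hold, X_11=0
t=11: X=0, d=1 → birth, X_12=1
t=12: X=1, d=5 → death, X_13=0
t=13: X=0, d=2 → birth, X_14=1
t=14: X=1, d=5 → death, X_15=0
t=15: X=0, d=0 → birth, X_16=1


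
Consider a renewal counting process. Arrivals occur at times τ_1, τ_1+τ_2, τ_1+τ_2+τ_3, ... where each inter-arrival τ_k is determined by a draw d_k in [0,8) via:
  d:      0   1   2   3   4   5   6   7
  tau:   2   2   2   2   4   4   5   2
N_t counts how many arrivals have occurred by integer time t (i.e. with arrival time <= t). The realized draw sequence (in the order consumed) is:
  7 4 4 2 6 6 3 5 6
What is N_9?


draw d_1=7: τ_1=2, arrival time A_1=2
draw d_2=4: τ_2=4, arrival time A_2=6
draw d_3=4: τ_3=4, arrival time A_3=10
draw d_4=2: τ_4=2, arrival time A_4=12
draw d_5=6: τ_5=5, arrival time A_5=17
draw d_6=6: τ_6=5, arrival time A_6=22
draw d_7=3: τ_7=2, arrival time A_7=24
draw d_8=5: τ_8=4, arrival time A_8=28
draw d_9=6: τ_9=5, arrival time A_9=33
N_t over t=0..9: 0:0 1:0 2:1 3:1 4:1 5:1 6:2 7:2 8:2 9:2

2


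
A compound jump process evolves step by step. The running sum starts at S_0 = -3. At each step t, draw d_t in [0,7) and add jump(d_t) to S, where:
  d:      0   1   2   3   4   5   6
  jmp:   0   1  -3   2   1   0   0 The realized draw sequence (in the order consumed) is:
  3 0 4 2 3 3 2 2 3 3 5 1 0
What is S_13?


0

t=0: S=-3, d=3, jump=2, S_1=-1
t=1: S=-1, d=0, jump=0, S_2=-1
t=2: S=-1, d=4, jump=1, S_3=0
t=3: S=0, d=2, jump=-3, S_4=-3
t=4: S=-3, d=3, jump=2, S_5=-1
t=5: S=-1, d=3, jump=2, S_6=1
t=6: S=1, d=2, jump=-3, S_7=-2
t=7: S=-2, d=2, jump=-3, S_8=-5
t=8: S=-5, d=3, jump=2, S_9=-3
t=9: S=-3, d=3, jump=2, S_10=-1
t=10: S=-1, d=5, jump=0, S_11=-1
t=11: S=-1, d=1, jump=1, S_12=0
t=12: S=0, d=0, jump=0, S_13=0


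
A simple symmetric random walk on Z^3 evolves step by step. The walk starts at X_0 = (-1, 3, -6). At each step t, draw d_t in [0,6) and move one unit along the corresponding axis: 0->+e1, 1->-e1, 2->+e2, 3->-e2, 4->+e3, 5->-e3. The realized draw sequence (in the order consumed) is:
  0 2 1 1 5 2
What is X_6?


t=0: X=(-1, 3, -6), d=0 → +e1, X_1=(0, 3, -6)
t=1: X=(0, 3, -6), d=2 → +e2, X_2=(0, 4, -6)
t=2: X=(0, 4, -6), d=1 → -e1, X_3=(-1, 4, -6)
t=3: X=(-1, 4, -6), d=1 → -e1, X_4=(-2, 4, -6)
t=4: X=(-2, 4, -6), d=5 → -e3, X_5=(-2, 4, -7)
t=5: X=(-2, 4, -7), d=2 → +e2, X_6=(-2, 5, -7)

(-2, 5, -7)


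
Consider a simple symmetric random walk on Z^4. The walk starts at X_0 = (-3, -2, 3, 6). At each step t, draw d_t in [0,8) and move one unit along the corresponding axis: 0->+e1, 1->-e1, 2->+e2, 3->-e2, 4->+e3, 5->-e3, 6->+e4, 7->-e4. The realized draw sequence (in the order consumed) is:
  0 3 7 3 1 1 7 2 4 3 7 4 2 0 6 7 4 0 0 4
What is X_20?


(-1, -3, 7, 3)

t=0: X=(-3, -2, 3, 6), d=0 → +e1, X_1=(-2, -2, 3, 6)
t=1: X=(-2, -2, 3, 6), d=3 → -e2, X_2=(-2, -3, 3, 6)
t=2: X=(-2, -3, 3, 6), d=7 → -e4, X_3=(-2, -3, 3, 5)
t=3: X=(-2, -3, 3, 5), d=3 → -e2, X_4=(-2, -4, 3, 5)
t=4: X=(-2, -4, 3, 5), d=1 → -e1, X_5=(-3, -4, 3, 5)
t=5: X=(-3, -4, 3, 5), d=1 → -e1, X_6=(-4, -4, 3, 5)
t=6: X=(-4, -4, 3, 5), d=7 → -e4, X_7=(-4, -4, 3, 4)
t=7: X=(-4, -4, 3, 4), d=2 → +e2, X_8=(-4, -3, 3, 4)
t=8: X=(-4, -3, 3, 4), d=4 → +e3, X_9=(-4, -3, 4, 4)
t=9: X=(-4, -3, 4, 4), d=3 → -e2, X_10=(-4, -4, 4, 4)
t=10: X=(-4, -4, 4, 4), d=7 → -e4, X_11=(-4, -4, 4, 3)
t=11: X=(-4, -4, 4, 3), d=4 → +e3, X_12=(-4, -4, 5, 3)
t=12: X=(-4, -4, 5, 3), d=2 → +e2, X_13=(-4, -3, 5, 3)
t=13: X=(-4, -3, 5, 3), d=0 → +e1, X_14=(-3, -3, 5, 3)
t=14: X=(-3, -3, 5, 3), d=6 → +e4, X_15=(-3, -3, 5, 4)
t=15: X=(-3, -3, 5, 4), d=7 → -e4, X_16=(-3, -3, 5, 3)
t=16: X=(-3, -3, 5, 3), d=4 → +e3, X_17=(-3, -3, 6, 3)
t=17: X=(-3, -3, 6, 3), d=0 → +e1, X_18=(-2, -3, 6, 3)
t=18: X=(-2, -3, 6, 3), d=0 → +e1, X_19=(-1, -3, 6, 3)
t=19: X=(-1, -3, 6, 3), d=4 → +e3, X_20=(-1, -3, 7, 3)


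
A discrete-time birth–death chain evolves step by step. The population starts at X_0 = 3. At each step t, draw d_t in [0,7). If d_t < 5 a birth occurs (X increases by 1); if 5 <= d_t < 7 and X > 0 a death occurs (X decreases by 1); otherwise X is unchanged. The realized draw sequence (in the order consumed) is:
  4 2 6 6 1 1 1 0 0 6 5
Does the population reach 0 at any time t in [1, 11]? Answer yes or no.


no

t=0: X=3, d=4 → birth, X_1=4
t=1: X=4, d=2 → birth, X_2=5
t=2: X=5, d=6 → death, X_3=4
t=3: X=4, d=6 → death, X_4=3
t=4: X=3, d=1 → birth, X_5=4
t=5: X=4, d=1 → birth, X_6=5
t=6: X=5, d=1 → birth, X_7=6
t=7: X=6, d=0 → birth, X_8=7
t=8: X=7, d=0 → birth, X_9=8
t=9: X=8, d=6 → death, X_10=7
t=10: X=7, d=5 → death, X_11=6


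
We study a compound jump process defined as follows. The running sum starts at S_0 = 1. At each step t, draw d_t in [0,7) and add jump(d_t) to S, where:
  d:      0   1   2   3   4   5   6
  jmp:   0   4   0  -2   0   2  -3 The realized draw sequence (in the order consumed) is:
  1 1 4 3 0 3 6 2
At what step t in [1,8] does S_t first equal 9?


2

t=0: S=1, d=1, jump=4, S_1=5
t=1: S=5, d=1, jump=4, S_2=9
t=2: S=9, d=4, jump=0, S_3=9
t=3: S=9, d=3, jump=-2, S_4=7
t=4: S=7, d=0, jump=0, S_5=7
t=5: S=7, d=3, jump=-2, S_6=5
t=6: S=5, d=6, jump=-3, S_7=2
t=7: S=2, d=2, jump=0, S_8=2


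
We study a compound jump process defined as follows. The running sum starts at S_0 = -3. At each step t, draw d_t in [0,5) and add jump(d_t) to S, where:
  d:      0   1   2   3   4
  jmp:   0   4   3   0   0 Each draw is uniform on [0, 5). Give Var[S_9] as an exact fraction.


Outcome values over d=0..4: [0, 4, 3, 0, 0]
Σy = 7, Σy² = 25, M = 5
μ = 7/5 = 7/5,  σ² = 25/5 − (7/5)² = 76/25
Independent increments: Var[S_9] = 9·σ² = 9·(76/25) = 684/25

684/25


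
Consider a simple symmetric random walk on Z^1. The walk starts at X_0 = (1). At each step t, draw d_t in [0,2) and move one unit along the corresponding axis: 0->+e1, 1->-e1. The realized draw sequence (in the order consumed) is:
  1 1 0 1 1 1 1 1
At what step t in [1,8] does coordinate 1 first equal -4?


t=0: X=(1), d=1 → -e1, X_1=(0)
t=1: X=(0), d=1 → -e1, X_2=(-1)
t=2: X=(-1), d=0 → +e1, X_3=(0)
t=3: X=(0), d=1 → -e1, X_4=(-1)
t=4: X=(-1), d=1 → -e1, X_5=(-2)
t=5: X=(-2), d=1 → -e1, X_6=(-3)
t=6: X=(-3), d=1 → -e1, X_7=(-4)
t=7: X=(-4), d=1 → -e1, X_8=(-5)

7


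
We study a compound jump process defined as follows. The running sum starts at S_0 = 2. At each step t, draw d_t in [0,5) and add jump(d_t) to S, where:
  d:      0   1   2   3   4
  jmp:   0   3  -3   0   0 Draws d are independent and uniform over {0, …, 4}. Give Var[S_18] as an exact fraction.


324/5

Outcome values over d=0..4: [0, 3, -3, 0, 0]
Σy = 0, Σy² = 18, M = 5
μ = 0/5 = 0,  σ² = 18/5 − (0)² = 18/5
Independent increments: Var[S_18] = 18·σ² = 18·(18/5) = 324/5


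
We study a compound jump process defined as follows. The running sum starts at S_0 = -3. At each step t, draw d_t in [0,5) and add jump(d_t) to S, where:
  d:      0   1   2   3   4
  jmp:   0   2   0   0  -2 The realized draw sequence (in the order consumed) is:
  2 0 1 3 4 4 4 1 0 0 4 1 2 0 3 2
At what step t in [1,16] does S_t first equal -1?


t=0: S=-3, d=2, jump=0, S_1=-3
t=1: S=-3, d=0, jump=0, S_2=-3
t=2: S=-3, d=1, jump=2, S_3=-1
t=3: S=-1, d=3, jump=0, S_4=-1
t=4: S=-1, d=4, jump=-2, S_5=-3
t=5: S=-3, d=4, jump=-2, S_6=-5
t=6: S=-5, d=4, jump=-2, S_7=-7
t=7: S=-7, d=1, jump=2, S_8=-5
t=8: S=-5, d=0, jump=0, S_9=-5
t=9: S=-5, d=0, jump=0, S_10=-5
t=10: S=-5, d=4, jump=-2, S_11=-7
t=11: S=-7, d=1, jump=2, S_12=-5
t=12: S=-5, d=2, jump=0, S_13=-5
t=13: S=-5, d=0, jump=0, S_14=-5
t=14: S=-5, d=3, jump=0, S_15=-5
t=15: S=-5, d=2, jump=0, S_16=-5

3


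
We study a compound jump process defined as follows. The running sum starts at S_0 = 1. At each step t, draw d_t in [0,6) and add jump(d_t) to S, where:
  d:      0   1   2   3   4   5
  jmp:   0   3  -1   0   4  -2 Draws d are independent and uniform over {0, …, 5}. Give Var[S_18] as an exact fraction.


82

Outcome values over d=0..5: [0, 3, -1, 0, 4, -2]
Σy = 4, Σy² = 30, M = 6
μ = 4/6 = 2/3,  σ² = 30/6 − (2/3)² = 41/9
Independent increments: Var[S_18] = 18·σ² = 18·(41/9) = 82


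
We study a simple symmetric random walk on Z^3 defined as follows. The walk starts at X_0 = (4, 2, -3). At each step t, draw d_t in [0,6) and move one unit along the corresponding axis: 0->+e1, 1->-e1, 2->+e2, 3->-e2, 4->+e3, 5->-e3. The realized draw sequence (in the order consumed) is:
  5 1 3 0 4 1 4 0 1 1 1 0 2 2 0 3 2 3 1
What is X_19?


t=0: X=(4, 2, -3), d=5 → -e3, X_1=(4, 2, -4)
t=1: X=(4, 2, -4), d=1 → -e1, X_2=(3, 2, -4)
t=2: X=(3, 2, -4), d=3 → -e2, X_3=(3, 1, -4)
t=3: X=(3, 1, -4), d=0 → +e1, X_4=(4, 1, -4)
t=4: X=(4, 1, -4), d=4 → +e3, X_5=(4, 1, -3)
t=5: X=(4, 1, -3), d=1 → -e1, X_6=(3, 1, -3)
t=6: X=(3, 1, -3), d=4 → +e3, X_7=(3, 1, -2)
t=7: X=(3, 1, -2), d=0 → +e1, X_8=(4, 1, -2)
t=8: X=(4, 1, -2), d=1 → -e1, X_9=(3, 1, -2)
t=9: X=(3, 1, -2), d=1 → -e1, X_10=(2, 1, -2)
t=10: X=(2, 1, -2), d=1 → -e1, X_11=(1, 1, -2)
t=11: X=(1, 1, -2), d=0 → +e1, X_12=(2, 1, -2)
t=12: X=(2, 1, -2), d=2 → +e2, X_13=(2, 2, -2)
t=13: X=(2, 2, -2), d=2 → +e2, X_14=(2, 3, -2)
t=14: X=(2, 3, -2), d=0 → +e1, X_15=(3, 3, -2)
t=15: X=(3, 3, -2), d=3 → -e2, X_16=(3, 2, -2)
t=16: X=(3, 2, -2), d=2 → +e2, X_17=(3, 3, -2)
t=17: X=(3, 3, -2), d=3 → -e2, X_18=(3, 2, -2)
t=18: X=(3, 2, -2), d=1 → -e1, X_19=(2, 2, -2)

(2, 2, -2)


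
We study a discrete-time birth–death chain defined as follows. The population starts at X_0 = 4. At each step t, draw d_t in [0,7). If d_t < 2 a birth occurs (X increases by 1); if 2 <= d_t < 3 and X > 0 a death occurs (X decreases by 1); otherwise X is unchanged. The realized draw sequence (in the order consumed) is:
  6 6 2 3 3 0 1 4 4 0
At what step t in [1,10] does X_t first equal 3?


3

t=0: X=4, d=6 → hold, X_1=4
t=1: X=4, d=6 → hold, X_2=4
t=2: X=4, d=2 → death, X_3=3
t=3: X=3, d=3 → hold, X_4=3
t=4: X=3, d=3 → hold, X_5=3
t=5: X=3, d=0 → birth, X_6=4
t=6: X=4, d=1 → birth, X_7=5
t=7: X=5, d=4 → hold, X_8=5
t=8: X=5, d=4 → hold, X_9=5
t=9: X=5, d=0 → birth, X_10=6


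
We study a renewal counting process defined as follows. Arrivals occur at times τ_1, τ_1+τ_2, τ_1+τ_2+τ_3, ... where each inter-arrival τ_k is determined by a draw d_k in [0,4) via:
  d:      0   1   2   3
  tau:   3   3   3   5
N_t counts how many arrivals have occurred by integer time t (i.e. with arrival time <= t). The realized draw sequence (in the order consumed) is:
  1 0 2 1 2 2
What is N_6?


2

draw d_1=1: τ_1=3, arrival time A_1=3
draw d_2=0: τ_2=3, arrival time A_2=6
draw d_3=2: τ_3=3, arrival time A_3=9
draw d_4=1: τ_4=3, arrival time A_4=12
draw d_5=2: τ_5=3, arrival time A_5=15
draw d_6=2: τ_6=3, arrival time A_6=18
N_t over t=0..6: 0:0 1:0 2:0 3:1 4:1 5:1 6:2


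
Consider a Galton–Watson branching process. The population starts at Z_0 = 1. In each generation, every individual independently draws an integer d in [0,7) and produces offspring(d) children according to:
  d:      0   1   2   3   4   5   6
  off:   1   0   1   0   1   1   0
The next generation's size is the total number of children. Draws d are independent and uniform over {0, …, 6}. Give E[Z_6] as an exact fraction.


4096/117649

Outcome values over d=0..6: [1, 0, 1, 0, 1, 1, 0]
Σy = 4, Σy² = 4, M = 7
μ = 4/7 = 4/7,  σ² = 4/7 − (4/7)² = 12/49
E[Z_0] = 1
E[Z_1] = 4/7·E[Z_0] = 4/7
E[Z_2] = 4/7·E[Z_1] = 16/49
E[Z_3] = 4/7·E[Z_2] = 64/343
E[Z_4] = 4/7·E[Z_3] = 256/2401
E[Z_5] = 4/7·E[Z_4] = 1024/16807
E[Z_6] = 4/7·E[Z_5] = 4096/117649


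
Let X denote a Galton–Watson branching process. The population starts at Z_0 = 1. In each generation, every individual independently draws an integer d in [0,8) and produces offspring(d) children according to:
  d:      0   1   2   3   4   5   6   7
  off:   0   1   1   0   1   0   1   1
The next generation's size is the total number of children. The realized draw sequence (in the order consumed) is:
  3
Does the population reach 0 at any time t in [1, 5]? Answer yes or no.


yes

gen 0: Z_0=1, draws=[3], offspring=[0], Z_1=0
gen 1: Z_1=0, draws=[], offspring=[], Z_2=0
gen 2: Z_2=0, draws=[], offspring=[], Z_3=0
gen 3: Z_3=0, draws=[], offspring=[], Z_4=0
gen 4: Z_4=0, draws=[], offspring=[], Z_5=0


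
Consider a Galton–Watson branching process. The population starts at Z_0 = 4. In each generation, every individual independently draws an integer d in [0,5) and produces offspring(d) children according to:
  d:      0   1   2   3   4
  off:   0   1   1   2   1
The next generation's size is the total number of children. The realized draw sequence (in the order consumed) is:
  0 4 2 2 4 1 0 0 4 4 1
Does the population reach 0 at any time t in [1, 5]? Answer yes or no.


no

gen 0: Z_0=4, draws=[0, 4, 2, 2], offspring=[0, 1, 1, 1], Z_1=3
gen 1: Z_1=3, draws=[4, 1, 0], offspring=[1, 1, 0], Z_2=2
gen 2: Z_2=2, draws=[0, 4], offspring=[0, 1], Z_3=1
gen 3: Z_3=1, draws=[4], offspring=[1], Z_4=1
gen 4: Z_4=1, draws=[1], offspring=[1], Z_5=1


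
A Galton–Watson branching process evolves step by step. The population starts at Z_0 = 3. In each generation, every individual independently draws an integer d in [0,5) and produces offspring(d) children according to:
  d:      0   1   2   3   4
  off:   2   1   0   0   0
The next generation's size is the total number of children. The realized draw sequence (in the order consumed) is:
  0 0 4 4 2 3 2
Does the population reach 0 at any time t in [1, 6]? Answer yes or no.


gen 0: Z_0=3, draws=[0, 0, 4], offspring=[2, 2, 0], Z_1=4
gen 1: Z_1=4, draws=[4, 2, 3, 2], offspring=[0, 0, 0, 0], Z_2=0
gen 2: Z_2=0, draws=[], offspring=[], Z_3=0
gen 3: Z_3=0, draws=[], offspring=[], Z_4=0
gen 4: Z_4=0, draws=[], offspring=[], Z_5=0
gen 5: Z_5=0, draws=[], offspring=[], Z_6=0

yes


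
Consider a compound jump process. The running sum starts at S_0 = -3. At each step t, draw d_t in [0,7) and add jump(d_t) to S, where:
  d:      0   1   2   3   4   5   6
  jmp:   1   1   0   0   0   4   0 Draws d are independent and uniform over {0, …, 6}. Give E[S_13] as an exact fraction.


57/7

Outcome values over d=0..6: [1, 1, 0, 0, 0, 4, 0]
Σy = 6, Σy² = 18, M = 7
μ = 6/7 = 6/7,  σ² = 18/7 − (6/7)² = 90/49
E[S_13] = -3 + 13·(6/7) = 57/7


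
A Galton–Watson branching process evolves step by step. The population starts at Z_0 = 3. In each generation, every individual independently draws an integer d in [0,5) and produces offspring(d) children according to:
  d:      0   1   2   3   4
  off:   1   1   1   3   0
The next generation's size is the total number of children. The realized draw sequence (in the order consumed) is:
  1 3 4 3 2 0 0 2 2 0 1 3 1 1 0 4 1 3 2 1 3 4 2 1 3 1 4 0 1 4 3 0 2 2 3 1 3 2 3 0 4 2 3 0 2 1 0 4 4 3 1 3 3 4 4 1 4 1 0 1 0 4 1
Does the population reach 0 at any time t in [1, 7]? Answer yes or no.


no

gen 0: Z_0=3, draws=[1, 3, 4], offspring=[1, 3, 0], Z_1=4
gen 1: Z_1=4, draws=[3, 2, 0, 0], offspring=[3, 1, 1, 1], Z_2=6
gen 2: Z_2=6, draws=[2, 2, 0, 1, 3, 1], offspring=[1, 1, 1, 1, 3, 1], Z_3=8
gen 3: Z_3=8, draws=[1, 0, 4, 1, 3, 2, 1, 3], offspring=[1, 1, 0, 1, 3, 1, 1, 3], Z_4=11
gen 4: Z_4=11, draws=[4, 2, 1, 3, 1, 4, 0, 1, 4, 3, 0], offspring=[0, 1, 1, 3, 1, 0, 1, 1, 0, 3, 1], Z_5=12
gen 5: Z_5=12, draws=[2, 2, 3, 1, 3, 2, 3, 0, 4, 2, 3, 0], offspring=[1, 1, 3, 1, 3, 1, 3, 1, 0, 1, 3, 1], Z_6=19
gen 6: Z_6=19, draws=[2, 1, 0, 4, 4, 3, 1, 3, 3, 4, 4, 1, 4, 1, 0, 1, 0, 4, 1], offspring=[1, 1, 1, 0, 0, 3, 1, 3, 3, 0, 0, 1, 0, 1, 1, 1, 1, 0, 1], Z_7=19


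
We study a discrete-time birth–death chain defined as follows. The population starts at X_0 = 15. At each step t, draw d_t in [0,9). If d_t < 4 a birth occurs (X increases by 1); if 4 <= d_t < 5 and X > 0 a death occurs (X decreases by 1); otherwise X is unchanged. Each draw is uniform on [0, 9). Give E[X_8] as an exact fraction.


X can drop by at most 1 per step and X_0 = 15 > T = 8, so X_t >= 15 − t >= 7 > 0 for every t <= 8: the floor at 0 (the 'and X > 0' condition) never binds. Hence X_8 = X_0 + Σ_{t<8} Y_t with i.i.d. increments Y_t = y(d_t) ∈ {+1, −1, 0}.
Outcome values over d=0..8: [1, 1, 1, 1, -1, 0, 0, 0, 0]
Σy = 3, Σy² = 5, M = 9
μ = 3/9 = 1/3,  σ² = 5/9 − (1/3)² = 4/9
E[X_8] = 15 + 8·(1/3) = 53/3

53/3


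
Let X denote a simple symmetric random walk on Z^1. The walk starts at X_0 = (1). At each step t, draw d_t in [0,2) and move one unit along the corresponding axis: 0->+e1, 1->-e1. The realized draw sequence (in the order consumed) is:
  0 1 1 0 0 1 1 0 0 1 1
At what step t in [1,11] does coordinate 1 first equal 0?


t=0: X=(1), d=0 → +e1, X_1=(2)
t=1: X=(2), d=1 → -e1, X_2=(1)
t=2: X=(1), d=1 → -e1, X_3=(0)
t=3: X=(0), d=0 → +e1, X_4=(1)
t=4: X=(1), d=0 → +e1, X_5=(2)
t=5: X=(2), d=1 → -e1, X_6=(1)
t=6: X=(1), d=1 → -e1, X_7=(0)
t=7: X=(0), d=0 → +e1, X_8=(1)
t=8: X=(1), d=0 → +e1, X_9=(2)
t=9: X=(2), d=1 → -e1, X_10=(1)
t=10: X=(1), d=1 → -e1, X_11=(0)

3


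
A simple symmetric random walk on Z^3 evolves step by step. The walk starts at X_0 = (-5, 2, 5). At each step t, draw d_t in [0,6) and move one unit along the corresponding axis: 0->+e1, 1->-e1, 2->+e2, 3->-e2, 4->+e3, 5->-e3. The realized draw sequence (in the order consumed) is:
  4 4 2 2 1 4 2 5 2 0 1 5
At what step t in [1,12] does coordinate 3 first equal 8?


6

t=0: X=(-5, 2, 5), d=4 → +e3, X_1=(-5, 2, 6)
t=1: X=(-5, 2, 6), d=4 → +e3, X_2=(-5, 2, 7)
t=2: X=(-5, 2, 7), d=2 → +e2, X_3=(-5, 3, 7)
t=3: X=(-5, 3, 7), d=2 → +e2, X_4=(-5, 4, 7)
t=4: X=(-5, 4, 7), d=1 → -e1, X_5=(-6, 4, 7)
t=5: X=(-6, 4, 7), d=4 → +e3, X_6=(-6, 4, 8)
t=6: X=(-6, 4, 8), d=2 → +e2, X_7=(-6, 5, 8)
t=7: X=(-6, 5, 8), d=5 → -e3, X_8=(-6, 5, 7)
t=8: X=(-6, 5, 7), d=2 → +e2, X_9=(-6, 6, 7)
t=9: X=(-6, 6, 7), d=0 → +e1, X_10=(-5, 6, 7)
t=10: X=(-5, 6, 7), d=1 → -e1, X_11=(-6, 6, 7)
t=11: X=(-6, 6, 7), d=5 → -e3, X_12=(-6, 6, 6)


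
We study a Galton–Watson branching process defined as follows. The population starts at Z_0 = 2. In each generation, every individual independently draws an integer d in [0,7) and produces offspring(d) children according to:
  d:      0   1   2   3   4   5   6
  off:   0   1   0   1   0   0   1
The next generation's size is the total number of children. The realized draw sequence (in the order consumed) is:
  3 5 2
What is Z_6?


0

gen 0: Z_0=2, draws=[3, 5], offspring=[1, 0], Z_1=1
gen 1: Z_1=1, draws=[2], offspring=[0], Z_2=0
gen 2: Z_2=0, draws=[], offspring=[], Z_3=0
gen 3: Z_3=0, draws=[], offspring=[], Z_4=0
gen 4: Z_4=0, draws=[], offspring=[], Z_5=0
gen 5: Z_5=0, draws=[], offspring=[], Z_6=0


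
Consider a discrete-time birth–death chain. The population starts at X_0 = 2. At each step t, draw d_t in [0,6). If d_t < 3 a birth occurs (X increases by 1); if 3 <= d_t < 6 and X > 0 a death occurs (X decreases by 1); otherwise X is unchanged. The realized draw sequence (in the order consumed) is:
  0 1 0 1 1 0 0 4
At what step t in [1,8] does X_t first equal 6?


4

t=0: X=2, d=0 → birth, X_1=3
t=1: X=3, d=1 → birth, X_2=4
t=2: X=4, d=0 → birth, X_3=5
t=3: X=5, d=1 → birth, X_4=6
t=4: X=6, d=1 → birth, X_5=7
t=5: X=7, d=0 → birth, X_6=8
t=6: X=8, d=0 → birth, X_7=9
t=7: X=9, d=4 → death, X_8=8


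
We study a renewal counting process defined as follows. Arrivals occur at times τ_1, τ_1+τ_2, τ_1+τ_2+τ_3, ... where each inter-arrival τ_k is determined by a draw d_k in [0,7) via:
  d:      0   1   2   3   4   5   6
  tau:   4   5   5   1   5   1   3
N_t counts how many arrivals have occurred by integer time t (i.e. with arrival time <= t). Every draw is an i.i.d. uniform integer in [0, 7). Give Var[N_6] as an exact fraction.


Inter-arrival values over d=0..6: [4, 5, 5, 1, 5, 1, 3]
Each d has probability 1/7, so the pmf of τ is: f(1) = 2/7, f(3) = 1/7, f(4) = 1/7, f(5) = 3/7
Let p_n(j) = P(N_n = j), with p_0 = [1]. Condition on τ_1: p_n(0) = P(τ > n), and for j >= 1, p_n(j) = Σ_{k<=n} f(k)·p_{n−k}(j−1)
p_1 = [5/7, 2/7]  (j = 0..1)
p_2 = [5/7, 10/49, 4/49]  (j = 0..2)
p_3 = [4/7, 17/49, 20/343, 8/343]  (j = 0..3)
p_4 = [3/7, 20/49, 48/343, 40/2401, 16/2401]  (j = 0..4)
p_5 = [0, 37/49, 64/343, 124/2401, 80/16807, 32/16807]  (j = 0..5)
p_6 = [0, 24/49, 143/343, 176/2401, 304/16807, 160/117649, 64/117649]  (j = 0..6)
E[N_6] = Σ j·p_6(j) = 191290/117649;  E[N_6²] = Σ j²·p_6(j) = 371788/117649
Var[N_6] = 371788/117649 − (191290/117649)² = 7148622312/13841287201

7148622312/13841287201


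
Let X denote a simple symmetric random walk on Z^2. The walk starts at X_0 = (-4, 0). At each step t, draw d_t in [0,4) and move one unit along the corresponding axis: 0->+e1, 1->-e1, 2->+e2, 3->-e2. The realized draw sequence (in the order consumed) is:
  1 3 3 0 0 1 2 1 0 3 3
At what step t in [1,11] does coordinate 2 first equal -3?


11

t=0: X=(-4, 0), d=1 → -e1, X_1=(-5, 0)
t=1: X=(-5, 0), d=3 → -e2, X_2=(-5, -1)
t=2: X=(-5, -1), d=3 → -e2, X_3=(-5, -2)
t=3: X=(-5, -2), d=0 → +e1, X_4=(-4, -2)
t=4: X=(-4, -2), d=0 → +e1, X_5=(-3, -2)
t=5: X=(-3, -2), d=1 → -e1, X_6=(-4, -2)
t=6: X=(-4, -2), d=2 → +e2, X_7=(-4, -1)
t=7: X=(-4, -1), d=1 → -e1, X_8=(-5, -1)
t=8: X=(-5, -1), d=0 → +e1, X_9=(-4, -1)
t=9: X=(-4, -1), d=3 → -e2, X_10=(-4, -2)
t=10: X=(-4, -2), d=3 → -e2, X_11=(-4, -3)


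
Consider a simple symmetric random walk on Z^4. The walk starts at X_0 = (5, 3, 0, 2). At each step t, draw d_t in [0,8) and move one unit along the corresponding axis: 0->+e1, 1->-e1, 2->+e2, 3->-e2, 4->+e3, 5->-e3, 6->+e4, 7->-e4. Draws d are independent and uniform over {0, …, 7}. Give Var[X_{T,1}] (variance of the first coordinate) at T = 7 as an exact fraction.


7/4

Outcome values over d=0..7: [1, -1, 0, 0, 0, 0, 0, 0]
Σy = 0, Σy² = 2, M = 8
μ = 0/8 = 0,  σ² = 2/8 − (0)² = 1/4
Independent increments: Var[X_7] = 7·σ² = 7·(1/4) = 7/4


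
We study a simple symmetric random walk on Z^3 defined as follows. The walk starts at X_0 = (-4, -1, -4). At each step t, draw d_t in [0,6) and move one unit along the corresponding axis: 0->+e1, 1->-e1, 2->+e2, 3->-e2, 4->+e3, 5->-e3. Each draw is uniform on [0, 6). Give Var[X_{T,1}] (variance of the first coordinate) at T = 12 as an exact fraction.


4

Outcome values over d=0..5: [1, -1, 0, 0, 0, 0]
Σy = 0, Σy² = 2, M = 6
μ = 0/6 = 0,  σ² = 2/6 − (0)² = 1/3
Independent increments: Var[X_12] = 12·σ² = 12·(1/3) = 4


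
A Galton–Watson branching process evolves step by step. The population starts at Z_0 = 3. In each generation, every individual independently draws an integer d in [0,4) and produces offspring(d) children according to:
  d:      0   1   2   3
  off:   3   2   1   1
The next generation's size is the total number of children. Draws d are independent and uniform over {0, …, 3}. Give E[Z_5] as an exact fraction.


Outcome values over d=0..3: [3, 2, 1, 1]
Σy = 7, Σy² = 15, M = 4
μ = 7/4 = 7/4,  σ² = 15/4 − (7/4)² = 11/16
E[Z_0] = 3
E[Z_1] = 7/4·E[Z_0] = 21/4
E[Z_2] = 7/4·E[Z_1] = 147/16
E[Z_3] = 7/4·E[Z_2] = 1029/64
E[Z_4] = 7/4·E[Z_3] = 7203/256
E[Z_5] = 7/4·E[Z_4] = 50421/1024

50421/1024


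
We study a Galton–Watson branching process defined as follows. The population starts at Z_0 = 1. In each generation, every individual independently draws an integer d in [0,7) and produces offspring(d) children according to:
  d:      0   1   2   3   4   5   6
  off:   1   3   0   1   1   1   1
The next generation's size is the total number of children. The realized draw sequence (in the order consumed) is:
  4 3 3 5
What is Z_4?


1

gen 0: Z_0=1, draws=[4], offspring=[1], Z_1=1
gen 1: Z_1=1, draws=[3], offspring=[1], Z_2=1
gen 2: Z_2=1, draws=[3], offspring=[1], Z_3=1
gen 3: Z_3=1, draws=[5], offspring=[1], Z_4=1


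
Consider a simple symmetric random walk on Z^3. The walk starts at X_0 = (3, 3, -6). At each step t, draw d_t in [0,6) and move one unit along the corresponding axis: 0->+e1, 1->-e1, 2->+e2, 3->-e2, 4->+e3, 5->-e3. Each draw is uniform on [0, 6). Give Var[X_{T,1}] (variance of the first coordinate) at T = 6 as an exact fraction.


2

Outcome values over d=0..5: [1, -1, 0, 0, 0, 0]
Σy = 0, Σy² = 2, M = 6
μ = 0/6 = 0,  σ² = 2/6 − (0)² = 1/3
Independent increments: Var[X_6] = 6·σ² = 6·(1/3) = 2


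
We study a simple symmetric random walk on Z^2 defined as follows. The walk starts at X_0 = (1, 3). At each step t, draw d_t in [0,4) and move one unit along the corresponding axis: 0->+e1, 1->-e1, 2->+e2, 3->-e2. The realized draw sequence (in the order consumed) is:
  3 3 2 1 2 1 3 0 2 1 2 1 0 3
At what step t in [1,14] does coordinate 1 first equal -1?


6

t=0: X=(1, 3), d=3 → -e2, X_1=(1, 2)
t=1: X=(1, 2), d=3 → -e2, X_2=(1, 1)
t=2: X=(1, 1), d=2 → +e2, X_3=(1, 2)
t=3: X=(1, 2), d=1 → -e1, X_4=(0, 2)
t=4: X=(0, 2), d=2 → +e2, X_5=(0, 3)
t=5: X=(0, 3), d=1 → -e1, X_6=(-1, 3)
t=6: X=(-1, 3), d=3 → -e2, X_7=(-1, 2)
t=7: X=(-1, 2), d=0 → +e1, X_8=(0, 2)
t=8: X=(0, 2), d=2 → +e2, X_9=(0, 3)
t=9: X=(0, 3), d=1 → -e1, X_10=(-1, 3)
t=10: X=(-1, 3), d=2 → +e2, X_11=(-1, 4)
t=11: X=(-1, 4), d=1 → -e1, X_12=(-2, 4)
t=12: X=(-2, 4), d=0 → +e1, X_13=(-1, 4)
t=13: X=(-1, 4), d=3 → -e2, X_14=(-1, 3)


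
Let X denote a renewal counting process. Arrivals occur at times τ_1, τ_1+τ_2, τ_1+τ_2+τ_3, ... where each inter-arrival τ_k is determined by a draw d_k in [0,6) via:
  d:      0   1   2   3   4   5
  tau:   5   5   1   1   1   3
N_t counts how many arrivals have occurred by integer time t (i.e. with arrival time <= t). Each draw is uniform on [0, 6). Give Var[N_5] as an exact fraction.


Inter-arrival values over d=0..5: [5, 5, 1, 1, 1, 3]
Each d has probability 1/6, so the pmf of τ is: f(1) = 1/2, f(3) = 1/6, f(5) = 1/3
Let p_n(j) = P(N_n = j), with p_0 = [1]. Condition on τ_1: p_n(0) = P(τ > n), and for j >= 1, p_n(j) = Σ_{k<=n} f(k)·p_{n−k}(j−1)
p_1 = [1/2, 1/2]  (j = 0..1)
p_2 = [1/2, 1/4, 1/4]  (j = 0..2)
p_3 = [1/3, 5/12, 1/8, 1/8]  (j = 0..3)
p_4 = [1/3, 1/4, 7/24, 1/16, 1/16]  (j = 0..4)
p_5 = [0, 7/12, 1/6, 3/16, 1/32, 1/32]  (j = 0..5)
E[N_5] = Σ j·p_5(j) = 169/96;  E[N_5²] = Σ j²·p_5(j) = 135/32
Var[N_5] = 135/32 − (169/96)² = 10319/9216

10319/9216


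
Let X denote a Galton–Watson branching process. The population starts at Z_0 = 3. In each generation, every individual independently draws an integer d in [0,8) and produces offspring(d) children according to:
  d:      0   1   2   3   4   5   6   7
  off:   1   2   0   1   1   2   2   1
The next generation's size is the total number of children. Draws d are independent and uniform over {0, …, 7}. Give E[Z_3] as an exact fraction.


375/64

Outcome values over d=0..7: [1, 2, 0, 1, 1, 2, 2, 1]
Σy = 10, Σy² = 16, M = 8
μ = 10/8 = 5/4,  σ² = 16/8 − (5/4)² = 7/16
E[Z_0] = 3
E[Z_1] = 5/4·E[Z_0] = 15/4
E[Z_2] = 5/4·E[Z_1] = 75/16
E[Z_3] = 5/4·E[Z_2] = 375/64


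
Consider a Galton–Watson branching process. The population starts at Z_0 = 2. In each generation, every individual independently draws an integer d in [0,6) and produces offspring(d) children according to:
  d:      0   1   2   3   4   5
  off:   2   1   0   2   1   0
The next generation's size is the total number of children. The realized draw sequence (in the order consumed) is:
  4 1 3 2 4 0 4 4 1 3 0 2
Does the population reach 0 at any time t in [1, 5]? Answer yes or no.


gen 0: Z_0=2, draws=[4, 1], offspring=[1, 1], Z_1=2
gen 1: Z_1=2, draws=[3, 2], offspring=[2, 0], Z_2=2
gen 2: Z_2=2, draws=[4, 0], offspring=[1, 2], Z_3=3
gen 3: Z_3=3, draws=[4, 4, 1], offspring=[1, 1, 1], Z_4=3
gen 4: Z_4=3, draws=[3, 0, 2], offspring=[2, 2, 0], Z_5=4

no


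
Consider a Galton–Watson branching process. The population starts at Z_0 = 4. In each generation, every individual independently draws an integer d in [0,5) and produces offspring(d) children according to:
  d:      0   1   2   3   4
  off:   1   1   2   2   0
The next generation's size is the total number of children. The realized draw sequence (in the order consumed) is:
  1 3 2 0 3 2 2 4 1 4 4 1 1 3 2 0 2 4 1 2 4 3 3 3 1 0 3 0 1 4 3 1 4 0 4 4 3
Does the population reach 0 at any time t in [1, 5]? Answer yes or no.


no

gen 0: Z_0=4, draws=[1, 3, 2, 0], offspring=[1, 2, 2, 1], Z_1=6
gen 1: Z_1=6, draws=[3, 2, 2, 4, 1, 4], offspring=[2, 2, 2, 0, 1, 0], Z_2=7
gen 2: Z_2=7, draws=[4, 1, 1, 3, 2, 0, 2], offspring=[0, 1, 1, 2, 2, 1, 2], Z_3=9
gen 3: Z_3=9, draws=[4, 1, 2, 4, 3, 3, 3, 1, 0], offspring=[0, 1, 2, 0, 2, 2, 2, 1, 1], Z_4=11
gen 4: Z_4=11, draws=[3, 0, 1, 4, 3, 1, 4, 0, 4, 4, 3], offspring=[2, 1, 1, 0, 2, 1, 0, 1, 0, 0, 2], Z_5=10
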